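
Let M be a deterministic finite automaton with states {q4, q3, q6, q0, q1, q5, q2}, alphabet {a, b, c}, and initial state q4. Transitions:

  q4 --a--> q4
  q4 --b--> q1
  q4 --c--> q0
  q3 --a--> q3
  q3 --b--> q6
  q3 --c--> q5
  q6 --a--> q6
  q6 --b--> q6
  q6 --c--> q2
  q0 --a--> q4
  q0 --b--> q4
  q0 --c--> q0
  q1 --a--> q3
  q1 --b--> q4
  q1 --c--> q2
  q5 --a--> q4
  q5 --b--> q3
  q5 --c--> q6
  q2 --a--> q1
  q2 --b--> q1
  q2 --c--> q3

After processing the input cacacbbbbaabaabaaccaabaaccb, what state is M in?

q6

q4 → q0 → q4 → q0 → q4 → q0 → q4 → q1 → q4 → q1 → q3 → q3 → q6 → q6 → q6 → q6 → q6 → q6 → q2 → q3 → q3 → q3 → q6 → q6 → q6 → q2 → q3 → q6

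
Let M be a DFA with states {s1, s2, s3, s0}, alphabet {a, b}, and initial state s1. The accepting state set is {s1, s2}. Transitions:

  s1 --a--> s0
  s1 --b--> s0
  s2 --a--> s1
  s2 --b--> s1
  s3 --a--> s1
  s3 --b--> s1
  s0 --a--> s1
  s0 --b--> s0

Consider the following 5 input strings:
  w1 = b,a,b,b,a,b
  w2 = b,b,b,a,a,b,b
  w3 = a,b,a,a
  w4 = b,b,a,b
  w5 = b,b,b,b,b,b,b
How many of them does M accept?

0

w1:
  start at s1
  read 'b': s1 → s0
  read 'a': s0 → s1
  read 'b': s1 → s0
  read 'b': s0 → s0
  read 'a': s0 → s1
  read 'b': s1 → s0
  end s0, rejected
w2:
  start at s1
  read 'b': s1 → s0
  read 'b': s0 → s0
  read 'b': s0 → s0
  read 'a': s0 → s1
  read 'a': s1 → s0
  read 'b': s0 → s0
  read 'b': s0 → s0
  end s0, rejected
w3:
  start at s1
  read 'a': s1 → s0
  read 'b': s0 → s0
  read 'a': s0 → s1
  read 'a': s1 → s0
  end s0, rejected
w4:
  start at s1
  read 'b': s1 → s0
  read 'b': s0 → s0
  read 'a': s0 → s1
  read 'b': s1 → s0
  end s0, rejected
w5:
  start at s1
  read 'b': s1 → s0
  read 'b': s0 → s0
  read 'b': s0 → s0
  read 'b': s0 → s0
  read 'b': s0 → s0
  read 'b': s0 → s0
  read 'b': s0 → s0
  end s0, rejected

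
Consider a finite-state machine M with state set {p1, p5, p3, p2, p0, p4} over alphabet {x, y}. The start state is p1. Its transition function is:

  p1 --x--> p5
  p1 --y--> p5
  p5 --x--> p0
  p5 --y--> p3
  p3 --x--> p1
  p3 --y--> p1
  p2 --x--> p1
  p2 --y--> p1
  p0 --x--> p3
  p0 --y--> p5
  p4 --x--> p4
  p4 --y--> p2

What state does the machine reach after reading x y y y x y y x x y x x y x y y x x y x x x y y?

p3

p1 → p5 → p3 → p1 → p5 → p0 → p5 → p3 → p1 → p5 → p3 → p1 → p5 → p3 → p1 → p5 → p3 → p1 → p5 → p3 → p1 → p5 → p0 → p5 → p3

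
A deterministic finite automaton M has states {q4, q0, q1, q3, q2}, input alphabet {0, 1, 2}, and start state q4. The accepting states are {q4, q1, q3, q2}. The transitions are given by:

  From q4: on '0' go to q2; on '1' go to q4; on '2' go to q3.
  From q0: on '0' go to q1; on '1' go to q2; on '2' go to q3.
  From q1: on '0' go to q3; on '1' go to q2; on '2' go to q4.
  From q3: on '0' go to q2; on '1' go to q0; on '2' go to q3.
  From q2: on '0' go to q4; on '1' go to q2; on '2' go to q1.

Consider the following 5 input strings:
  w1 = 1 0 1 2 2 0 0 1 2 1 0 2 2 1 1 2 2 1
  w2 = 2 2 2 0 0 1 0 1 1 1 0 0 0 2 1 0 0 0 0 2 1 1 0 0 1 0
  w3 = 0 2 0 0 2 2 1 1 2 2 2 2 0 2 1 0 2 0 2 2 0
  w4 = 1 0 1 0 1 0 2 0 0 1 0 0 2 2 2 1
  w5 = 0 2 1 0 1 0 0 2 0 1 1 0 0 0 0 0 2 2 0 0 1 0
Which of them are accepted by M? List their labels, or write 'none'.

w1, w2, w3, w5

w1:
  start at q4
  read '1': q4 → q4
  read '0': q4 → q2
  read '1': q2 → q2
  read '2': q2 → q1
  read '2': q1 → q4
  read '0': q4 → q2
  read '0': q2 → q4
  read '1': q4 → q4
  read '2': q4 → q3
  read '1': q3 → q0
  read '0': q0 → q1
  read '2': q1 → q4
  read '2': q4 → q3
  read '1': q3 → q0
  read '1': q0 → q2
  read '2': q2 → q1
  read '2': q1 → q4
  read '1': q4 → q4
  end q4, accepted
w2:
  start at q4
  read '2': q4 → q3
  read '2': q3 → q3
  read '2': q3 → q3
  read '0': q3 → q2
  read '0': q2 → q4
  read '1': q4 → q4
  read '0': q4 → q2
  read '1': q2 → q2
  read '1': q2 → q2
  read '1': q2 → q2
  read '0': q2 → q4
  read '0': q4 → q2
  read '0': q2 → q4
  read '2': q4 → q3
  read '1': q3 → q0
  read '0': q0 → q1
  read '0': q1 → q3
  read '0': q3 → q2
  read '0': q2 → q4
  read '2': q4 → q3
  read '1': q3 → q0
  read '1': q0 → q2
  read '0': q2 → q4
  read '0': q4 → q2
  read '1': q2 → q2
  read '0': q2 → q4
  end q4, accepted
w3:
  start at q4
  read '0': q4 → q2
  read '2': q2 → q1
  read '0': q1 → q3
  read '0': q3 → q2
  read '2': q2 → q1
  read '2': q1 → q4
  read '1': q4 → q4
  read '1': q4 → q4
  read '2': q4 → q3
  read '2': q3 → q3
  read '2': q3 → q3
  read '2': q3 → q3
  read '0': q3 → q2
  read '2': q2 → q1
  read '1': q1 → q2
  read '0': q2 → q4
  read '2': q4 → q3
  read '0': q3 → q2
  read '2': q2 → q1
  read '2': q1 → q4
  read '0': q4 → q2
  end q2, accepted
w4:
  start at q4
  read '1': q4 → q4
  read '0': q4 → q2
  read '1': q2 → q2
  read '0': q2 → q4
  read '1': q4 → q4
  read '0': q4 → q2
  read '2': q2 → q1
  read '0': q1 → q3
  read '0': q3 → q2
  read '1': q2 → q2
  read '0': q2 → q4
  read '0': q4 → q2
  read '2': q2 → q1
  read '2': q1 → q4
  read '2': q4 → q3
  read '1': q3 → q0
  end q0, rejected
w5:
  start at q4
  read '0': q4 → q2
  read '2': q2 → q1
  read '1': q1 → q2
  read '0': q2 → q4
  read '1': q4 → q4
  read '0': q4 → q2
  read '0': q2 → q4
  read '2': q4 → q3
  read '0': q3 → q2
  read '1': q2 → q2
  read '1': q2 → q2
  read '0': q2 → q4
  read '0': q4 → q2
  read '0': q2 → q4
  read '0': q4 → q2
  read '0': q2 → q4
  read '2': q4 → q3
  read '2': q3 → q3
  read '0': q3 → q2
  read '0': q2 → q4
  read '1': q4 → q4
  read '0': q4 → q2
  end q2, accepted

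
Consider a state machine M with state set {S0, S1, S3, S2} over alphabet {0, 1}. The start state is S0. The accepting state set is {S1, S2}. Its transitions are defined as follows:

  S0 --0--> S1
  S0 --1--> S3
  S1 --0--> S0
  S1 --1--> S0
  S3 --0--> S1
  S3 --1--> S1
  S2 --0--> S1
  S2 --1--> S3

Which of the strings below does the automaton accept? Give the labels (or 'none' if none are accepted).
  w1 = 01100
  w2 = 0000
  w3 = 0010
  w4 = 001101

w1: S0 → S1 → S0 → S3 → S1 → S0  → end S0, rejected
w2: S0 → S1 → S0 → S1 → S0  → end S0, rejected
w3: S0 → S1 → S0 → S3 → S1  → end S1, accepted
w4: S0 → S1 → S0 → S3 → S1 → S0 → S3  → end S3, rejected

w3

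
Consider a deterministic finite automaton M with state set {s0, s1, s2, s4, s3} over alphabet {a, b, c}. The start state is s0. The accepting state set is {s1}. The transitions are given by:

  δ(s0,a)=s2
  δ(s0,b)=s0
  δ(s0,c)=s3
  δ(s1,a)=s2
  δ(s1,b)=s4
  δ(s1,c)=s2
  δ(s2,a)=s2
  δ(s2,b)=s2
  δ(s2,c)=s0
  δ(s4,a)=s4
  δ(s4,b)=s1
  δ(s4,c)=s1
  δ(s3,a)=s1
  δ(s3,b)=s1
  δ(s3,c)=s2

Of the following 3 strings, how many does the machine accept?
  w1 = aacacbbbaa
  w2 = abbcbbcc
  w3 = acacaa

w1: Trace: s0 -a-> s2 -a-> s2 -c-> s0 -a-> s2 -c-> s0 -b-> s0 -b-> s0 -b-> s0 -a-> s2 -a-> s2  → end s2, rejected
w2: Trace: s0 -a-> s2 -b-> s2 -b-> s2 -c-> s0 -b-> s0 -b-> s0 -c-> s3 -c-> s2  → end s2, rejected
w3: Trace: s0 -a-> s2 -c-> s0 -a-> s2 -c-> s0 -a-> s2 -a-> s2  → end s2, rejected

0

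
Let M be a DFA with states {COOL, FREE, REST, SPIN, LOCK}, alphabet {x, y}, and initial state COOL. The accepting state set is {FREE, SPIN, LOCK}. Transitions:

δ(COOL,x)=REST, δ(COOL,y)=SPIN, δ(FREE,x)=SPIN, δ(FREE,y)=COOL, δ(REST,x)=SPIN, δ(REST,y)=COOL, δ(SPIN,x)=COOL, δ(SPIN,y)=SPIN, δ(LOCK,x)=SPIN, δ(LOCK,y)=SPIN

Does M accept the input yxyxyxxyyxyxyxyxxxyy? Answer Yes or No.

Yes

COOL → SPIN → COOL → SPIN → COOL → SPIN → COOL → REST → COOL → SPIN → COOL → SPIN → COOL → SPIN → COOL → SPIN → COOL → REST → SPIN → SPIN → SPIN
End state SPIN is accepting.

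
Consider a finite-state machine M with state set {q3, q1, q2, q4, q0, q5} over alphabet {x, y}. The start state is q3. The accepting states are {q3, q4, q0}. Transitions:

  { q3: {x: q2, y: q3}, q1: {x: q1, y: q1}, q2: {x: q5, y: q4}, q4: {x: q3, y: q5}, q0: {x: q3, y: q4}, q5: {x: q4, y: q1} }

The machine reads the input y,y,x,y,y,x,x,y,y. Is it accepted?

Yes

q3 → q3 → q3 → q2 → q4 → q5 → q4 → q3 → q3 → q3
End state q3 is accepting.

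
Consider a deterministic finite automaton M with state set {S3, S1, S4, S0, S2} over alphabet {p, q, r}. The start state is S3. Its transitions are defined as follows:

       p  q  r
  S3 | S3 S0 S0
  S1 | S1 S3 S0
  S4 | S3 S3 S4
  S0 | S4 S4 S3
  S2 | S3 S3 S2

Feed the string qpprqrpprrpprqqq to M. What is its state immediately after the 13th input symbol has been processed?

S0

S3 → S0 → S4 → S3 → S0 → S4 → S4 → S3 → S3 → S0 → S3 → S3 → S3 → S0
After 13 symbols: S0.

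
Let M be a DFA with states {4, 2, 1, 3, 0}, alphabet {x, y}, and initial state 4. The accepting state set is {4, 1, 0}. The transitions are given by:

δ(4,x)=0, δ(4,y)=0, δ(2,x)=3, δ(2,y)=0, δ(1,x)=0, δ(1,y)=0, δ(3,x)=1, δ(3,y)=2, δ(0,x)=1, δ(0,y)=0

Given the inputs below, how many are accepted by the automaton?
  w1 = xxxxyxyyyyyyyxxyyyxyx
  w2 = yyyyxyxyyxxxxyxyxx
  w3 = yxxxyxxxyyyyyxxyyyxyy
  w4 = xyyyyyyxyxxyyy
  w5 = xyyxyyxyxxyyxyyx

w1:
  start at 4
  read 'x': 4 → 0
  read 'x': 0 → 1
  read 'x': 1 → 0
  read 'x': 0 → 1
  read 'y': 1 → 0
  read 'x': 0 → 1
  read 'y': 1 → 0
  read 'y': 0 → 0
  read 'y': 0 → 0
  read 'y': 0 → 0
  read 'y': 0 → 0
  read 'y': 0 → 0
  read 'y': 0 → 0
  read 'x': 0 → 1
  read 'x': 1 → 0
  read 'y': 0 → 0
  read 'y': 0 → 0
  read 'y': 0 → 0
  read 'x': 0 → 1
  read 'y': 1 → 0
  read 'x': 0 → 1
  end 1, accepted
w2:
  start at 4
  read 'y': 4 → 0
  read 'y': 0 → 0
  read 'y': 0 → 0
  read 'y': 0 → 0
  read 'x': 0 → 1
  read 'y': 1 → 0
  read 'x': 0 → 1
  read 'y': 1 → 0
  read 'y': 0 → 0
  read 'x': 0 → 1
  read 'x': 1 → 0
  read 'x': 0 → 1
  read 'x': 1 → 0
  read 'y': 0 → 0
  read 'x': 0 → 1
  read 'y': 1 → 0
  read 'x': 0 → 1
  read 'x': 1 → 0
  end 0, accepted
w3:
  start at 4
  read 'y': 4 → 0
  read 'x': 0 → 1
  read 'x': 1 → 0
  read 'x': 0 → 1
  read 'y': 1 → 0
  read 'x': 0 → 1
  read 'x': 1 → 0
  read 'x': 0 → 1
  read 'y': 1 → 0
  read 'y': 0 → 0
  read 'y': 0 → 0
  read 'y': 0 → 0
  read 'y': 0 → 0
  read 'x': 0 → 1
  read 'x': 1 → 0
  read 'y': 0 → 0
  read 'y': 0 → 0
  read 'y': 0 → 0
  read 'x': 0 → 1
  read 'y': 1 → 0
  read 'y': 0 → 0
  end 0, accepted
w4:
  start at 4
  read 'x': 4 → 0
  read 'y': 0 → 0
  read 'y': 0 → 0
  read 'y': 0 → 0
  read 'y': 0 → 0
  read 'y': 0 → 0
  read 'y': 0 → 0
  read 'x': 0 → 1
  read 'y': 1 → 0
  read 'x': 0 → 1
  read 'x': 1 → 0
  read 'y': 0 → 0
  read 'y': 0 → 0
  read 'y': 0 → 0
  end 0, accepted
w5:
  start at 4
  read 'x': 4 → 0
  read 'y': 0 → 0
  read 'y': 0 → 0
  read 'x': 0 → 1
  read 'y': 1 → 0
  read 'y': 0 → 0
  read 'x': 0 → 1
  read 'y': 1 → 0
  read 'x': 0 → 1
  read 'x': 1 → 0
  read 'y': 0 → 0
  read 'y': 0 → 0
  read 'x': 0 → 1
  read 'y': 1 → 0
  read 'y': 0 → 0
  read 'x': 0 → 1
  end 1, accepted

5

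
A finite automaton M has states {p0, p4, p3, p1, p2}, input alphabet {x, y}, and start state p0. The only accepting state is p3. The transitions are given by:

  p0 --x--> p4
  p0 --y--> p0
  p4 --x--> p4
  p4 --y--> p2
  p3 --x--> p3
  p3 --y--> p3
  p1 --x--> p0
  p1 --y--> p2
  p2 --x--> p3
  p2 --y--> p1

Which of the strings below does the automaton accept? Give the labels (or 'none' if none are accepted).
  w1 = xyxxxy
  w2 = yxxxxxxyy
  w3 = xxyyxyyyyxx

w1: p0 → p4 → p2 → p3 → p3 → p3 → p3  → end p3, accepted
w2: p0 → p0 → p4 → p4 → p4 → p4 → p4 → p4 → p2 → p1  → end p1, rejected
w3: p0 → p4 → p4 → p2 → p1 → p0 → p0 → p0 → p0 → p0 → p4 → p4  → end p4, rejected

w1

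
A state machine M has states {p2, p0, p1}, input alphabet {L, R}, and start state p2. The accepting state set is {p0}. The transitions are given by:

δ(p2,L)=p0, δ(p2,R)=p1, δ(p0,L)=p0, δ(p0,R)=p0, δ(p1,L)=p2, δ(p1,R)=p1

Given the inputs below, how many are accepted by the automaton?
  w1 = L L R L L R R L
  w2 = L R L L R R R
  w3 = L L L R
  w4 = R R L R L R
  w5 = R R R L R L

3

w1: p2 → p0 → p0 → p0 → p0 → p0 → p0 → p0 → p0  → end p0, accepted
w2: p2 → p0 → p0 → p0 → p0 → p0 → p0 → p0  → end p0, accepted
w3: p2 → p0 → p0 → p0 → p0  → end p0, accepted
w4: p2 → p1 → p1 → p2 → p1 → p2 → p1  → end p1, rejected
w5: p2 → p1 → p1 → p1 → p2 → p1 → p2  → end p2, rejected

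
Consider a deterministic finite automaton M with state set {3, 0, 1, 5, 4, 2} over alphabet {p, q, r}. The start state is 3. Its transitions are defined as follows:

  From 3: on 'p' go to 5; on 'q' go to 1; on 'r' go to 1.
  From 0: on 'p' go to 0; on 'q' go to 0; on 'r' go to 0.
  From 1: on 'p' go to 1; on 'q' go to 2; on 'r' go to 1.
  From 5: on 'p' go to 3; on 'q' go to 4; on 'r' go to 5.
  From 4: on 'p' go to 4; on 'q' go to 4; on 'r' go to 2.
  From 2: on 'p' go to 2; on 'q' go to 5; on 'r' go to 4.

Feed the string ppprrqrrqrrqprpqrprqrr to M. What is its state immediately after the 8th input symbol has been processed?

3 → 5 → 3 → 5 → 5 → 5 → 4 → 2 → 4
After 8 symbols: 4.

4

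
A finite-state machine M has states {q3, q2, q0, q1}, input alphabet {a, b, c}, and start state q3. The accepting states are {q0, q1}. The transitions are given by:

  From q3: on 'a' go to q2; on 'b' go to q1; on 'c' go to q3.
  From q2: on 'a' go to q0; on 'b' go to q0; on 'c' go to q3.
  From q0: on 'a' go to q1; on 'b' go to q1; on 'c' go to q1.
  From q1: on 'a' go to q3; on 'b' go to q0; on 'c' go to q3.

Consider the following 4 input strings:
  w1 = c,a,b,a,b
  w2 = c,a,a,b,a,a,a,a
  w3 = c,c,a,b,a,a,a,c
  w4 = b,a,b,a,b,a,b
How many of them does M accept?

3

w1: q3 → q3 → q2 → q0 → q1 → q0  → end q0, accepted
w2: q3 → q3 → q2 → q0 → q1 → q3 → q2 → q0 → q1  → end q1, accepted
w3: q3 → q3 → q3 → q2 → q0 → q1 → q3 → q2 → q3  → end q3, rejected
w4: q3 → q1 → q3 → q1 → q3 → q1 → q3 → q1  → end q1, accepted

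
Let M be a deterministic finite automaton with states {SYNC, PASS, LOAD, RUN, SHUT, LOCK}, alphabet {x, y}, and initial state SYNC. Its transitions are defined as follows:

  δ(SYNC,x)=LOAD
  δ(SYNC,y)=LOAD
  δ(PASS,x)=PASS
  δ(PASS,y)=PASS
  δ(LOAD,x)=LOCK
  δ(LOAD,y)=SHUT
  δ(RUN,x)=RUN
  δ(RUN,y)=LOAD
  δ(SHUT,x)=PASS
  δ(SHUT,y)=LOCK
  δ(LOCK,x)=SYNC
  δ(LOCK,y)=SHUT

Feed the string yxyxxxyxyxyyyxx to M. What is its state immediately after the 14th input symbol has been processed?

PASS

Trace: SYNC -y-> LOAD -x-> LOCK -y-> SHUT -x-> PASS -x-> PASS -x-> PASS -y-> PASS -x-> PASS -y-> PASS -x-> PASS -y-> PASS -y-> PASS -y-> PASS -x-> PASS
After 14 symbols: PASS.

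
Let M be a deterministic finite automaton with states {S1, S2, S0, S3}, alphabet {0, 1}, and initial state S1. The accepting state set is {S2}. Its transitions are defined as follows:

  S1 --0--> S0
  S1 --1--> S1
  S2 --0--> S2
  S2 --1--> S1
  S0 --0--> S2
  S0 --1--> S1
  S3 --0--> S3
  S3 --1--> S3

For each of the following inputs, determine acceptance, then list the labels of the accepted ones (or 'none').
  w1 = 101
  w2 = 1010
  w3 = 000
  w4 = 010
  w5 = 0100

w1: Trace: S1 -1-> S1 -0-> S0 -1-> S1  → end S1, rejected
w2: Trace: S1 -1-> S1 -0-> S0 -1-> S1 -0-> S0  → end S0, rejected
w3: Trace: S1 -0-> S0 -0-> S2 -0-> S2  → end S2, accepted
w4: Trace: S1 -0-> S0 -1-> S1 -0-> S0  → end S0, rejected
w5: Trace: S1 -0-> S0 -1-> S1 -0-> S0 -0-> S2  → end S2, accepted

w3, w5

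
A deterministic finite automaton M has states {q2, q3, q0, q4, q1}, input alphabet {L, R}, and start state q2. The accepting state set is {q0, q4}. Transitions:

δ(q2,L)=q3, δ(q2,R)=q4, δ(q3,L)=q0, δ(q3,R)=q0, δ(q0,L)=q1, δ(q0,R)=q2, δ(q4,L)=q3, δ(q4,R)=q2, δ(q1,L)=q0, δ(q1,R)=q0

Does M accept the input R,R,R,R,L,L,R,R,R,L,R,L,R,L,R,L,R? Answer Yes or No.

start at q2
read 'R': q2 → q4
read 'R': q4 → q2
read 'R': q2 → q4
read 'R': q4 → q2
read 'L': q2 → q3
read 'L': q3 → q0
read 'R': q0 → q2
read 'R': q2 → q4
read 'R': q4 → q2
read 'L': q2 → q3
read 'R': q3 → q0
read 'L': q0 → q1
read 'R': q1 → q0
read 'L': q0 → q1
read 'R': q1 → q0
read 'L': q0 → q1
read 'R': q1 → q0
End state q0 is accepting.

Yes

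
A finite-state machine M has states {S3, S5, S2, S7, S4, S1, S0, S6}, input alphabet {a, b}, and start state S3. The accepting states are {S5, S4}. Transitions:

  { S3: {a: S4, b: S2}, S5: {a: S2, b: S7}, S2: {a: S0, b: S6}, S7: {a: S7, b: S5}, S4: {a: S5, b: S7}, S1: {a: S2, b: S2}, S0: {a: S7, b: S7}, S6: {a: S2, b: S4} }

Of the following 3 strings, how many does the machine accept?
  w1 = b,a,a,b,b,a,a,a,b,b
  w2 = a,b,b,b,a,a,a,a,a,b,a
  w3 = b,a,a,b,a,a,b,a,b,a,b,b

w1: S3 → S2 → S0 → S7 → S5 → S7 → S7 → S7 → S7 → S5 → S7  → end S7, rejected
w2: S3 → S4 → S7 → S5 → S7 → S7 → S7 → S7 → S7 → S7 → S5 → S2  → end S2, rejected
w3: S3 → S2 → S0 → S7 → S5 → S2 → S0 → S7 → S7 → S5 → S2 → S6 → S4  → end S4, accepted

1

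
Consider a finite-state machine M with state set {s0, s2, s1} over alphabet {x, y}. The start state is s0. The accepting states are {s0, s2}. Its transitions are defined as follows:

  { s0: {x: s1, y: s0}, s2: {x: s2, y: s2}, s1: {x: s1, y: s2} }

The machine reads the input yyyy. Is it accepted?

Yes

Trace: s0 -y-> s0 -y-> s0 -y-> s0 -y-> s0
End state s0 is accepting.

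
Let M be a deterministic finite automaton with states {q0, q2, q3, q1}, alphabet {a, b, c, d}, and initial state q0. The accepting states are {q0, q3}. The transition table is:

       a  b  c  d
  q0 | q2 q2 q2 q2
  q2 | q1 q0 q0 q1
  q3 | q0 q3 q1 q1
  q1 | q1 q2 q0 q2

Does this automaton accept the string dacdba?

Trace: q0 -d-> q2 -a-> q1 -c-> q0 -d-> q2 -b-> q0 -a-> q2
End state q2 is not accepting.

No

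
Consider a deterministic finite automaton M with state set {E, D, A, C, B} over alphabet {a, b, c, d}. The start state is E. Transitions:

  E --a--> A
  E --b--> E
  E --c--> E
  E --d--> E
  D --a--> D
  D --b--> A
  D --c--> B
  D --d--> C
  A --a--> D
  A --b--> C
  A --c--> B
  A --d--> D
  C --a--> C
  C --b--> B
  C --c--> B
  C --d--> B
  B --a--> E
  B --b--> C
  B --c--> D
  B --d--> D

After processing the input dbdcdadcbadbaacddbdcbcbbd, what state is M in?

start at E
read 'd': E → E
read 'b': E → E
read 'd': E → E
read 'c': E → E
read 'd': E → E
read 'a': E → A
read 'd': A → D
read 'c': D → B
read 'b': B → C
read 'a': C → C
read 'd': C → B
read 'b': B → C
read 'a': C → C
read 'a': C → C
read 'c': C → B
read 'd': B → D
read 'd': D → C
read 'b': C → B
read 'd': B → D
read 'c': D → B
read 'b': B → C
read 'c': C → B
read 'b': B → C
read 'b': C → B
read 'd': B → D

D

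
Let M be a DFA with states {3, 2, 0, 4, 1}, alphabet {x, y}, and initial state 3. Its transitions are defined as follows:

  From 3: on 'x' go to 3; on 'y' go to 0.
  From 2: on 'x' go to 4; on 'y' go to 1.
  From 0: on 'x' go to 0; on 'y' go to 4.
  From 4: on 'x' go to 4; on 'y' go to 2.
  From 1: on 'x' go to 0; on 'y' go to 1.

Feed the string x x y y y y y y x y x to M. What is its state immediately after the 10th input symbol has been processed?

3 → 3 → 3 → 0 → 4 → 2 → 1 → 1 → 1 → 0 → 4
After 10 symbols: 4.

4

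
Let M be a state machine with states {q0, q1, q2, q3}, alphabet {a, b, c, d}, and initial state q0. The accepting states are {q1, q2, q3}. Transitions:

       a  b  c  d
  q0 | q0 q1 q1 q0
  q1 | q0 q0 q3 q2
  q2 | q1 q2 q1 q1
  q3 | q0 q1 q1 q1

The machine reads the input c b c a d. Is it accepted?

No

q0 → q1 → q0 → q1 → q0 → q0
End state q0 is not accepting.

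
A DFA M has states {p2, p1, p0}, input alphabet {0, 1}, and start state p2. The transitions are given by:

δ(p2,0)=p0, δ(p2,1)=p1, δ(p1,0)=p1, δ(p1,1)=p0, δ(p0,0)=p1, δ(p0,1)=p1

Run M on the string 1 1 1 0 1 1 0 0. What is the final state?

p2 → p1 → p0 → p1 → p1 → p0 → p1 → p1 → p1

p1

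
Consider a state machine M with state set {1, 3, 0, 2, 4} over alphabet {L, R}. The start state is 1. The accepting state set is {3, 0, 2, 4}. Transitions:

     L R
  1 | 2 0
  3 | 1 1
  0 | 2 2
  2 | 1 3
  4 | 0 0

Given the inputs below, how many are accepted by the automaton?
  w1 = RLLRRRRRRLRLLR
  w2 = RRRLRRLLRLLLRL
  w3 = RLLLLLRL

w1: Trace: 1 -R-> 0 -L-> 2 -L-> 1 -R-> 0 -R-> 2 -R-> 3 -R-> 1 -R-> 0 -R-> 2 -L-> 1 -R-> 0 -L-> 2 -L-> 1 -R-> 0  → end 0, accepted
w2: Trace: 1 -R-> 0 -R-> 2 -R-> 3 -L-> 1 -R-> 0 -R-> 2 -L-> 1 -L-> 2 -R-> 3 -L-> 1 -L-> 2 -L-> 1 -R-> 0 -L-> 2  → end 2, accepted
w3: Trace: 1 -R-> 0 -L-> 2 -L-> 1 -L-> 2 -L-> 1 -L-> 2 -R-> 3 -L-> 1  → end 1, rejected

2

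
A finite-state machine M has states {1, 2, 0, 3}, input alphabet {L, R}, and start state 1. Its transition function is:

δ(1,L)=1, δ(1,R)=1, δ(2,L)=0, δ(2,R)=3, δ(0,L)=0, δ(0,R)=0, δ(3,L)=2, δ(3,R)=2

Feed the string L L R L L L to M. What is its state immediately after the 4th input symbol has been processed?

start at 1
read 'L': 1 → 1
read 'L': 1 → 1
read 'R': 1 → 1
read 'L': 1 → 1
After 4 symbols: 1.

1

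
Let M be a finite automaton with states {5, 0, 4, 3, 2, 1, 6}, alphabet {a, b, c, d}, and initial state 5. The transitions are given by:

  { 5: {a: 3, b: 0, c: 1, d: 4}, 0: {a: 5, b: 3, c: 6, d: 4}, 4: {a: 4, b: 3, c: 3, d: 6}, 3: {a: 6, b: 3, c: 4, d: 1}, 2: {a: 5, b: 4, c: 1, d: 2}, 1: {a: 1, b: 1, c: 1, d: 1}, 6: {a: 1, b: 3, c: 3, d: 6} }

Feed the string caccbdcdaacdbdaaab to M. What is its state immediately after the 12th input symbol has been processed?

start at 5
read 'c': 5 → 1
read 'a': 1 → 1
read 'c': 1 → 1
read 'c': 1 → 1
read 'b': 1 → 1
read 'd': 1 → 1
read 'c': 1 → 1
read 'd': 1 → 1
read 'a': 1 → 1
read 'a': 1 → 1
read 'c': 1 → 1
read 'd': 1 → 1
After 12 symbols: 1.

1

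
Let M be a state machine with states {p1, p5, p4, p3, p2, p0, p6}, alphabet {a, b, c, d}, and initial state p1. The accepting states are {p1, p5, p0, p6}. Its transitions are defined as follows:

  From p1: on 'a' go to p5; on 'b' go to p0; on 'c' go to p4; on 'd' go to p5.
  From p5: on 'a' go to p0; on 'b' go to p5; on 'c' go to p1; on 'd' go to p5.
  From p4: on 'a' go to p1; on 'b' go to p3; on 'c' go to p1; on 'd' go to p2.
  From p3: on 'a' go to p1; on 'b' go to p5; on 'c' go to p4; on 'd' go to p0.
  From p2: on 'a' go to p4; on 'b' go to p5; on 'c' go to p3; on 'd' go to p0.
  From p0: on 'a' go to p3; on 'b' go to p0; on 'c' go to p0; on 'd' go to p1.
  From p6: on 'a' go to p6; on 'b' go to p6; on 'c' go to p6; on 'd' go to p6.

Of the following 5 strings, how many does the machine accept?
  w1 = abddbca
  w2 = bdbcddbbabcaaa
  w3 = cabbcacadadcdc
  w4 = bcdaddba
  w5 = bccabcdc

4

w1: Trace: p1 -a-> p5 -b-> p5 -d-> p5 -d-> p5 -b-> p5 -c-> p1 -a-> p5  → end p5, accepted
w2: Trace: p1 -b-> p0 -d-> p1 -b-> p0 -c-> p0 -d-> p1 -d-> p5 -b-> p5 -b-> p5 -a-> p0 -b-> p0 -c-> p0 -a-> p3 -a-> p1 -a-> p5  → end p5, accepted
w3: Trace: p1 -c-> p4 -a-> p1 -b-> p0 -b-> p0 -c-> p0 -a-> p3 -c-> p4 -a-> p1 -d-> p5 -a-> p0 -d-> p1 -c-> p4 -d-> p2 -c-> p3  → end p3, rejected
w4: Trace: p1 -b-> p0 -c-> p0 -d-> p1 -a-> p5 -d-> p5 -d-> p5 -b-> p5 -a-> p0  → end p0, accepted
w5: Trace: p1 -b-> p0 -c-> p0 -c-> p0 -a-> p3 -b-> p5 -c-> p1 -d-> p5 -c-> p1  → end p1, accepted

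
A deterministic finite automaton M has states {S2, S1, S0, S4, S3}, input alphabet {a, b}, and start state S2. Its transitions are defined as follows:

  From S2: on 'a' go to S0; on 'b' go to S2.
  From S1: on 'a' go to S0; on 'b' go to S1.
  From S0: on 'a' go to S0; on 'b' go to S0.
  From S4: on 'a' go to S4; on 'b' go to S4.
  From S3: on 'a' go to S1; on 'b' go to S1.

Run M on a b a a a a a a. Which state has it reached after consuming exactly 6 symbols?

S0

start at S2
read 'a': S2 → S0
read 'b': S0 → S0
read 'a': S0 → S0
read 'a': S0 → S0
read 'a': S0 → S0
read 'a': S0 → S0
After 6 symbols: S0.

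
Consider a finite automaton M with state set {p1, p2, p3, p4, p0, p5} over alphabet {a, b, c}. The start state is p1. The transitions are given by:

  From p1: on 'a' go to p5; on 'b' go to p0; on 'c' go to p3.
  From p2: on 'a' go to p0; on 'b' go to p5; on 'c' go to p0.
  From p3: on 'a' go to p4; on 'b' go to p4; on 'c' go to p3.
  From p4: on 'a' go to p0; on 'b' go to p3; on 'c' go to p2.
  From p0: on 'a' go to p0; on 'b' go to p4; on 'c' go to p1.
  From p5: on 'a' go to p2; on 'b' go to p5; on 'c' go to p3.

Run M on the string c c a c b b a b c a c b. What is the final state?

p5

Trace: p1 -c-> p3 -c-> p3 -a-> p4 -c-> p2 -b-> p5 -b-> p5 -a-> p2 -b-> p5 -c-> p3 -a-> p4 -c-> p2 -b-> p5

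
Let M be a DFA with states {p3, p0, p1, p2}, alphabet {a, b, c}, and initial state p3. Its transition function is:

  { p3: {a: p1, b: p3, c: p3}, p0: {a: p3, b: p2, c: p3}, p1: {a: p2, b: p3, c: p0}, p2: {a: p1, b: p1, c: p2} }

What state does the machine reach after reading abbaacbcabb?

p3

start at p3
read 'a': p3 → p1
read 'b': p1 → p3
read 'b': p3 → p3
read 'a': p3 → p1
read 'a': p1 → p2
read 'c': p2 → p2
read 'b': p2 → p1
read 'c': p1 → p0
read 'a': p0 → p3
read 'b': p3 → p3
read 'b': p3 → p3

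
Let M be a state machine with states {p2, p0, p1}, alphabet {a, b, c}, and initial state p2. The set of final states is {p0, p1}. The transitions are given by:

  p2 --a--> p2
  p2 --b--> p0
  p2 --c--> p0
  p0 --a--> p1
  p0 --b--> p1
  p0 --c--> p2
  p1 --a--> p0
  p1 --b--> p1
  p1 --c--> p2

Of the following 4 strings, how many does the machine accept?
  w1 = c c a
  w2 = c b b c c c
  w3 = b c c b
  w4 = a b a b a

2

w1:
  start at p2
  read 'c': p2 → p0
  read 'c': p0 → p2
  read 'a': p2 → p2
  end p2, rejected
w2:
  start at p2
  read 'c': p2 → p0
  read 'b': p0 → p1
  read 'b': p1 → p1
  read 'c': p1 → p2
  read 'c': p2 → p0
  read 'c': p0 → p2
  end p2, rejected
w3:
  start at p2
  read 'b': p2 → p0
  read 'c': p0 → p2
  read 'c': p2 → p0
  read 'b': p0 → p1
  end p1, accepted
w4:
  start at p2
  read 'a': p2 → p2
  read 'b': p2 → p0
  read 'a': p0 → p1
  read 'b': p1 → p1
  read 'a': p1 → p0
  end p0, accepted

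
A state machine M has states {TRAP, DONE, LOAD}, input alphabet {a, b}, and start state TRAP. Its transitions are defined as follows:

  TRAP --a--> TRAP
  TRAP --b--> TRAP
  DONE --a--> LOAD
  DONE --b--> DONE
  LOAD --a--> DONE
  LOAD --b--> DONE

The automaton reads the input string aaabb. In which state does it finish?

Trace: TRAP -a-> TRAP -a-> TRAP -a-> TRAP -b-> TRAP -b-> TRAP

TRAP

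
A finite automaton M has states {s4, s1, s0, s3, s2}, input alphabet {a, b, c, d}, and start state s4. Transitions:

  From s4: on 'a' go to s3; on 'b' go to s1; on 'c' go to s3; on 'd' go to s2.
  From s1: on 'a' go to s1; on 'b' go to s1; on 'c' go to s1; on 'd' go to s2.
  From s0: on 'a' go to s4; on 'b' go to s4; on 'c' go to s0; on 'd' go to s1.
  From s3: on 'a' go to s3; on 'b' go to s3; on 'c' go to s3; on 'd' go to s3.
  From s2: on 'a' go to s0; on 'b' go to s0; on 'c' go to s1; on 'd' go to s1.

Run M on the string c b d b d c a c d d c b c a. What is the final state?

s4 → s3 → s3 → s3 → s3 → s3 → s3 → s3 → s3 → s3 → s3 → s3 → s3 → s3 → s3

s3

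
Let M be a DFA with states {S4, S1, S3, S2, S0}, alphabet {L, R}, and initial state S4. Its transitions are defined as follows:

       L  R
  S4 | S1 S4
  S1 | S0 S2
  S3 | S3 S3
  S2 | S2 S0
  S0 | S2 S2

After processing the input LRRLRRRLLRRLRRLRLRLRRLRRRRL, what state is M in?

S2

start at S4
read 'L': S4 → S1
read 'R': S1 → S2
read 'R': S2 → S0
read 'L': S0 → S2
read 'R': S2 → S0
read 'R': S0 → S2
read 'R': S2 → S0
read 'L': S0 → S2
read 'L': S2 → S2
read 'R': S2 → S0
read 'R': S0 → S2
read 'L': S2 → S2
read 'R': S2 → S0
read 'R': S0 → S2
read 'L': S2 → S2
read 'R': S2 → S0
read 'L': S0 → S2
read 'R': S2 → S0
read 'L': S0 → S2
read 'R': S2 → S0
read 'R': S0 → S2
read 'L': S2 → S2
read 'R': S2 → S0
read 'R': S0 → S2
read 'R': S2 → S0
read 'R': S0 → S2
read 'L': S2 → S2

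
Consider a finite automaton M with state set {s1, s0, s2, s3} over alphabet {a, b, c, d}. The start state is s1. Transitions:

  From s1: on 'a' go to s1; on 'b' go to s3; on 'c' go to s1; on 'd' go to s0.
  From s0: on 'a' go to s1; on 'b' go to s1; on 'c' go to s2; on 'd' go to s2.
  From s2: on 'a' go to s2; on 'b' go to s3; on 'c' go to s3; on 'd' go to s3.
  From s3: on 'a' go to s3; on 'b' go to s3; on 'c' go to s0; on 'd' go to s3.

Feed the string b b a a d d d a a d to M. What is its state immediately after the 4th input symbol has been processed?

start at s1
read 'b': s1 → s3
read 'b': s3 → s3
read 'a': s3 → s3
read 'a': s3 → s3
After 4 symbols: s3.

s3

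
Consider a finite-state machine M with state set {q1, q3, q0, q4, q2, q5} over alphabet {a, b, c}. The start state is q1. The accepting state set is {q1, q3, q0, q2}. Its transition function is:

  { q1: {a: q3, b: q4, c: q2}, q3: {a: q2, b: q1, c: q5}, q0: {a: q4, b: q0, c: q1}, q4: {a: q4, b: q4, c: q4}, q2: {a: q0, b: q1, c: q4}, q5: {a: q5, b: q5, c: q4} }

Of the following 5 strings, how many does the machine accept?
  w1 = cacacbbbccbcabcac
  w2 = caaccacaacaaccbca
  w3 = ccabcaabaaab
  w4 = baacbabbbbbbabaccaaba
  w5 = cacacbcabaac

0

w1: q1 → q2 → q0 → q1 → q3 → q5 → q5 → q5 → q5 → q4 → q4 → q4 → q4 → q4 → q4 → q4 → q4 → q4  → end q4, rejected
w2: q1 → q2 → q0 → q4 → q4 → q4 → q4 → q4 → q4 → q4 → q4 → q4 → q4 → q4 → q4 → q4 → q4 → q4  → end q4, rejected
w3: q1 → q2 → q4 → q4 → q4 → q4 → q4 → q4 → q4 → q4 → q4 → q4 → q4  → end q4, rejected
w4: q1 → q4 → q4 → q4 → q4 → q4 → q4 → q4 → q4 → q4 → q4 → q4 → q4 → q4 → q4 → q4 → q4 → q4 → q4 → q4 → q4 → q4  → end q4, rejected
w5: q1 → q2 → q0 → q1 → q3 → q5 → q5 → q4 → q4 → q4 → q4 → q4 → q4  → end q4, rejected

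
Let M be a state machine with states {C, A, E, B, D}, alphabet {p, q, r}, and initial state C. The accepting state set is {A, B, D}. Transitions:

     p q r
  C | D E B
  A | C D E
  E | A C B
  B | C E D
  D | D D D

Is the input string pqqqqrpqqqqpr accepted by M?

C → D → D → D → D → D → D → D → D → D → D → D → D → D
End state D is accepting.

Yes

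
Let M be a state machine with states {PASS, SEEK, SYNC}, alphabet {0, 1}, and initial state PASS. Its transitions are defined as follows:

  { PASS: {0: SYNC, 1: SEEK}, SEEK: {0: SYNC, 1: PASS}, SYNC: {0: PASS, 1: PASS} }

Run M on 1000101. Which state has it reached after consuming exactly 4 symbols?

SYNC

PASS → SEEK → SYNC → PASS → SYNC
After 4 symbols: SYNC.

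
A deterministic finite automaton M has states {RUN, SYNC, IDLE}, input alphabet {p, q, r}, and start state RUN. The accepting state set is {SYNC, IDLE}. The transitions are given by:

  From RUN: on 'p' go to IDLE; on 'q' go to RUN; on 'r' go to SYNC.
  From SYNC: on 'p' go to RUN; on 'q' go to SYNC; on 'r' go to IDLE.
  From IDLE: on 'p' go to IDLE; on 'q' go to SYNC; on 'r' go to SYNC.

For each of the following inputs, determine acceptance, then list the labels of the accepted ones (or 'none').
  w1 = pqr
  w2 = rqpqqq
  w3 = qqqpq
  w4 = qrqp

w1:
  start at RUN
  read 'p': RUN → IDLE
  read 'q': IDLE → SYNC
  read 'r': SYNC → IDLE
  end IDLE, accepted
w2:
  start at RUN
  read 'r': RUN → SYNC
  read 'q': SYNC → SYNC
  read 'p': SYNC → RUN
  read 'q': RUN → RUN
  read 'q': RUN → RUN
  read 'q': RUN → RUN
  end RUN, rejected
w3:
  start at RUN
  read 'q': RUN → RUN
  read 'q': RUN → RUN
  read 'q': RUN → RUN
  read 'p': RUN → IDLE
  read 'q': IDLE → SYNC
  end SYNC, accepted
w4:
  start at RUN
  read 'q': RUN → RUN
  read 'r': RUN → SYNC
  read 'q': SYNC → SYNC
  read 'p': SYNC → RUN
  end RUN, rejected

w1, w3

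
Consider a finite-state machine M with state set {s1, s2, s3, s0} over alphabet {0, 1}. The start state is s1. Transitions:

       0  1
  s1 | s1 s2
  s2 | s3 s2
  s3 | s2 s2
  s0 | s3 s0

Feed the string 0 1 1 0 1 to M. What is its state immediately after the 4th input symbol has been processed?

s3

s1 → s1 → s2 → s2 → s3
After 4 symbols: s3.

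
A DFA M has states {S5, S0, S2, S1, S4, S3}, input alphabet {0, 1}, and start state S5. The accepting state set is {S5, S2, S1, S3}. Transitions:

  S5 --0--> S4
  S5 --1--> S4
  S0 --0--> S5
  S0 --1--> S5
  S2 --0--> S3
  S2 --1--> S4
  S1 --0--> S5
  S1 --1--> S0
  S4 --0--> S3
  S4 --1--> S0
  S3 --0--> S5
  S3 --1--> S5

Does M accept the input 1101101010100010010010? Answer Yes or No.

Trace: S5 -1-> S4 -1-> S0 -0-> S5 -1-> S4 -1-> S0 -0-> S5 -1-> S4 -0-> S3 -1-> S5 -0-> S4 -1-> S0 -0-> S5 -0-> S4 -0-> S3 -1-> S5 -0-> S4 -0-> S3 -1-> S5 -0-> S4 -0-> S3 -1-> S5 -0-> S4
End state S4 is not accepting.

No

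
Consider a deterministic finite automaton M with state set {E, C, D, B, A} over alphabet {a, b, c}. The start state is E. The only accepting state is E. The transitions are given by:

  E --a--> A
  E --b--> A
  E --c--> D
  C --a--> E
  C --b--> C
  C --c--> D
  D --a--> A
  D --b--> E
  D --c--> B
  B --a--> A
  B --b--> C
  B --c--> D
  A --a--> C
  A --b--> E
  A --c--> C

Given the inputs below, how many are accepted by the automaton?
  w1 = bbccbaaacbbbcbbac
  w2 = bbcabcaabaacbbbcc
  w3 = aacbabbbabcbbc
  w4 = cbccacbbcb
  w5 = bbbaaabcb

2

w1:
  start at E
  read 'b': E → A
  read 'b': A → E
  read 'c': E → D
  read 'c': D → B
  read 'b': B → C
  read 'a': C → E
  read 'a': E → A
  read 'a': A → C
  read 'c': C → D
  read 'b': D → E
  read 'b': E → A
  read 'b': A → E
  read 'c': E → D
  read 'b': D → E
  read 'b': E → A
  read 'a': A → C
  read 'c': C → D
  end D, rejected
w2:
  start at E
  read 'b': E → A
  read 'b': A → E
  read 'c': E → D
  read 'a': D → A
  read 'b': A → E
  read 'c': E → D
  read 'a': D → A
  read 'a': A → C
  read 'b': C → C
  read 'a': C → E
  read 'a': E → A
  read 'c': A → C
  read 'b': C → C
  read 'b': C → C
  read 'b': C → C
  read 'c': C → D
  read 'c': D → B
  end B, rejected
w3:
  start at E
  read 'a': E → A
  read 'a': A → C
  read 'c': C → D
  read 'b': D → E
  read 'a': E → A
  read 'b': A → E
  read 'b': E → A
  read 'b': A → E
  read 'a': E → A
  read 'b': A → E
  read 'c': E → D
  read 'b': D → E
  read 'b': E → A
  read 'c': A → C
  end C, rejected
w4:
  start at E
  read 'c': E → D
  read 'b': D → E
  read 'c': E → D
  read 'c': D → B
  read 'a': B → A
  read 'c': A → C
  read 'b': C → C
  read 'b': C → C
  read 'c': C → D
  read 'b': D → E
  end E, accepted
w5:
  start at E
  read 'b': E → A
  read 'b': A → E
  read 'b': E → A
  read 'a': A → C
  read 'a': C → E
  read 'a': E → A
  read 'b': A → E
  read 'c': E → D
  read 'b': D → E
  end E, accepted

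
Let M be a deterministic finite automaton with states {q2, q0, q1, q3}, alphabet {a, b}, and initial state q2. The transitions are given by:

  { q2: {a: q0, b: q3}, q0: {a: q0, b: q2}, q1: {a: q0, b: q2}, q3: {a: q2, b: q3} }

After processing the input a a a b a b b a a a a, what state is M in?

Trace: q2 -a-> q0 -a-> q0 -a-> q0 -b-> q2 -a-> q0 -b-> q2 -b-> q3 -a-> q2 -a-> q0 -a-> q0 -a-> q0

q0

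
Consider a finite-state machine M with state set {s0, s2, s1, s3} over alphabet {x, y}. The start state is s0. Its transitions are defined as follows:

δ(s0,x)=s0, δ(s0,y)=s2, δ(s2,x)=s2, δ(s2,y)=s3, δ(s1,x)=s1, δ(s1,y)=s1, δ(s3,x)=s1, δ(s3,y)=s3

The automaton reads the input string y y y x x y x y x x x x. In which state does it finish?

s1

start at s0
read 'y': s0 → s2
read 'y': s2 → s3
read 'y': s3 → s3
read 'x': s3 → s1
read 'x': s1 → s1
read 'y': s1 → s1
read 'x': s1 → s1
read 'y': s1 → s1
read 'x': s1 → s1
read 'x': s1 → s1
read 'x': s1 → s1
read 'x': s1 → s1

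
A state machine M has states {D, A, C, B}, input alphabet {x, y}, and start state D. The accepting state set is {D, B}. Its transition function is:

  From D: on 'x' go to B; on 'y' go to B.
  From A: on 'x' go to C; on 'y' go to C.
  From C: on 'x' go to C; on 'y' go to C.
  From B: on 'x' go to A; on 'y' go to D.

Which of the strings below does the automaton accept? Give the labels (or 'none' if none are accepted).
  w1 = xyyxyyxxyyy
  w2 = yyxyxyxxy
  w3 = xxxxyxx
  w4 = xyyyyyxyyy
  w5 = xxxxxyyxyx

w4

w1: D → B → D → B → A → C → C → C → C → C → C → C  → end C, rejected
w2: D → B → D → B → D → B → D → B → A → C  → end C, rejected
w3: D → B → A → C → C → C → C → C  → end C, rejected
w4: D → B → D → B → D → B → D → B → D → B → D  → end D, accepted
w5: D → B → A → C → C → C → C → C → C → C → C  → end C, rejected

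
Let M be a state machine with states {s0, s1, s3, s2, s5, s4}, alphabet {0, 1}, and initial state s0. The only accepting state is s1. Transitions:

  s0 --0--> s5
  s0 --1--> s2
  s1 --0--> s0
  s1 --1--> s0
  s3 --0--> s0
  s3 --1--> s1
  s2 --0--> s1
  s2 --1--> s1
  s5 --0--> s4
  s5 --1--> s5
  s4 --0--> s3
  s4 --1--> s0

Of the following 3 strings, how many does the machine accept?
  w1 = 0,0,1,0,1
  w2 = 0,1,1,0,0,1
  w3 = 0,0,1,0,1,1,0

1

w1: s0 → s5 → s4 → s0 → s5 → s5  → end s5, rejected
w2: s0 → s5 → s5 → s5 → s4 → s3 → s1  → end s1, accepted
w3: s0 → s5 → s4 → s0 → s5 → s5 → s5 → s4  → end s4, rejected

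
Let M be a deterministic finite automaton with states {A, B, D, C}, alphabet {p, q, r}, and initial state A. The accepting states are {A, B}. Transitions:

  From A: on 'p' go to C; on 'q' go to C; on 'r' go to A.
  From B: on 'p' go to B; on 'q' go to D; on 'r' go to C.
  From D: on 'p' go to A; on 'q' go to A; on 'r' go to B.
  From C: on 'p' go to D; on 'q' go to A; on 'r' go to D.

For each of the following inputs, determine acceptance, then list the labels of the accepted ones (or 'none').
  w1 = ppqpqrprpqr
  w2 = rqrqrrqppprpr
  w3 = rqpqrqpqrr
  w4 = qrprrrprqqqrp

w1:
  start at A
  read 'p': A → C
  read 'p': C → D
  read 'q': D → A
  read 'p': A → C
  read 'q': C → A
  read 'r': A → A
  read 'p': A → C
  read 'r': C → D
  read 'p': D → A
  read 'q': A → C
  read 'r': C → D
  end D, rejected
w2:
  start at A
  read 'r': A → A
  read 'q': A → C
  read 'r': C → D
  read 'q': D → A
  read 'r': A → A
  read 'r': A → A
  read 'q': A → C
  read 'p': C → D
  read 'p': D → A
  read 'p': A → C
  read 'r': C → D
  read 'p': D → A
  read 'r': A → A
  end A, accepted
w3:
  start at A
  read 'r': A → A
  read 'q': A → C
  read 'p': C → D
  read 'q': D → A
  read 'r': A → A
  read 'q': A → C
  read 'p': C → D
  read 'q': D → A
  read 'r': A → A
  read 'r': A → A
  end A, accepted
w4:
  start at A
  read 'q': A → C
  read 'r': C → D
  read 'p': D → A
  read 'r': A → A
  read 'r': A → A
  read 'r': A → A
  read 'p': A → C
  read 'r': C → D
  read 'q': D → A
  read 'q': A → C
  read 'q': C → A
  read 'r': A → A
  read 'p': A → C
  end C, rejected

w2, w3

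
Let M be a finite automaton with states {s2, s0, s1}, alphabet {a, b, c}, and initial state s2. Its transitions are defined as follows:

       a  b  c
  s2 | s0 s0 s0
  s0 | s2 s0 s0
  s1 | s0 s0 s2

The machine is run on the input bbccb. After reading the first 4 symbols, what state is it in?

start at s2
read 'b': s2 → s0
read 'b': s0 → s0
read 'c': s0 → s0
read 'c': s0 → s0
After 4 symbols: s0.

s0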